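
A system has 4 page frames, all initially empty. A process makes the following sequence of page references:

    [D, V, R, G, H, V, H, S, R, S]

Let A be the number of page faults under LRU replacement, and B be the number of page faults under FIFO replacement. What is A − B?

Under LRU: F F F F F . . F F . → 7 faults.
Under FIFO: F F F F F . . F . . → 6 faults.
A − B = 7 − 6 = 1.

1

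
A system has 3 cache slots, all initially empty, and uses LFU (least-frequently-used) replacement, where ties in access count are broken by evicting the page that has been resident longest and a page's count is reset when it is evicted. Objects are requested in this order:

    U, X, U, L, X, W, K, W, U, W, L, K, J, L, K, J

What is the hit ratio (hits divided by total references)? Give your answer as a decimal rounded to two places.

0.25

U → miss, frames (U)
X → miss, frames (U X)
U → hit
L → miss, frames (U X L)
X → hit
W → miss, evict L, frames (U X W)
K → miss, evict W, frames (U X K)
W → miss, evict K, frames (U X W)
U → hit
W → hit
L → miss, evict X, frames (U W L)
K → miss, evict L, frames (U W K)
J → miss, evict K, frames (U W J)
L → miss, evict J, frames (U W L)
K → miss, evict L, frames (U W K)
J → miss, evict K, frames (U W J)
Hits: 4 of 16 references → 4/16 = 0.2500.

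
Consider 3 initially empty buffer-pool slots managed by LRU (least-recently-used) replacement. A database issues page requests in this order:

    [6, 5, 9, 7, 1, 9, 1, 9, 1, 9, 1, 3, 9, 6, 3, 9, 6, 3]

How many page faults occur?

7

6 -> miss, frames [6]
5 -> miss, frames [6, 5]
9 -> miss, frames [6, 5, 9]
7 -> miss, evict 6, frames [5, 9, 7]
1 -> miss, evict 5, frames [9, 7, 1]
9 -> hit
1 -> hit
9 -> hit
1 -> hit
9 -> hit
1 -> hit
3 -> miss, evict 7, frames [9, 1, 3]
9 -> hit
6 -> miss, evict 1, frames [3, 9, 6]
3 -> hit
9 -> hit
6 -> hit
3 -> hit
Page faults: 7.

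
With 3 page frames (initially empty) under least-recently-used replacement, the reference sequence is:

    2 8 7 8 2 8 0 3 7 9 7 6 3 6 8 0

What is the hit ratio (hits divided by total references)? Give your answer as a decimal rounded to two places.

2 -> miss, frames {2}
8 -> miss, frames {2,8}
7 -> miss, frames {2,8,7}
8 -> hit
2 -> hit
8 -> hit
0 -> miss, evict 7, frames {2,8,0}
3 -> miss, evict 2, frames {8,0,3}
7 -> miss, evict 8, frames {0,3,7}
9 -> miss, evict 0, frames {3,7,9}
7 -> hit
6 -> miss, evict 3, frames {9,7,6}
3 -> miss, evict 9, frames {7,6,3}
6 -> hit
8 -> miss, evict 7, frames {3,6,8}
0 -> miss, evict 3, frames {6,8,0}
Hits: 5 of 16 references → 5/16 = 0.3125.

0.31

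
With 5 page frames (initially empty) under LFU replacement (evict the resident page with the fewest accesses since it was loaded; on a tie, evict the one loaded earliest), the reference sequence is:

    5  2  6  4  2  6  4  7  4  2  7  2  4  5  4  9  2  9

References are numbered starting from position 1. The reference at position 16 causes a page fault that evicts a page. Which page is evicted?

5

pos 1: 5: fault, frames {5}
pos 2: 2: fault, frames {5,2}
pos 3: 6: fault, frames {5,2,6}
pos 4: 4: fault, frames {5,2,6,4}
pos 5: 2: hit
pos 6: 6: hit
pos 7: 4: hit
pos 8: 7: fault, frames {5,2,6,4,7}
pos 9: 4: hit
pos 10: 2: hit
pos 11: 7: hit
pos 12: 2: hit
pos 13: 4: hit
pos 14: 5: hit
pos 15: 4: hit
pos 16: 9: fault, evict 5, frames {2,6,4,7,9}
At position 16, page 5 is evicted.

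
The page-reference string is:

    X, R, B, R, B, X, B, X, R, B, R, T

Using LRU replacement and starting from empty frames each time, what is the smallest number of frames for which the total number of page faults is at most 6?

f=1: 12 faults
f=2: 7 faults
f=3: 4 faults
f=4: 4 faults
Smallest f with faults ≤ 6 is 3.

3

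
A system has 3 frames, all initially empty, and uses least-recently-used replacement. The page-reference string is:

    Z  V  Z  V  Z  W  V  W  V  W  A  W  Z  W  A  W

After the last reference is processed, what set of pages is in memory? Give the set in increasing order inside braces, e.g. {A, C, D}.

{A, W, Z}

Z → miss, frames [Z]
V → miss, frames [Z, V]
Z → hit
V → hit
Z → hit
W → miss, frames [V, Z, W]
V → hit
W → hit
V → hit
W → hit
A → miss, evict Z, frames [V, W, A]
W → hit
Z → miss, evict V, frames [A, W, Z]
W → hit
A → hit
W → hit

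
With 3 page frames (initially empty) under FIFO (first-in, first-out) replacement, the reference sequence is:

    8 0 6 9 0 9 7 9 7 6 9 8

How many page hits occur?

8 → miss, frames [8]
0 → miss, frames [8, 0]
6 → miss, frames [8, 0, 6]
9 → miss, evict 8, frames [0, 6, 9]
0 → hit
9 → hit
7 → miss, evict 0, frames [6, 9, 7]
9 → hit
7 → hit
6 → hit
9 → hit
8 → miss, evict 6, frames [9, 7, 8]
Hits: 6.

6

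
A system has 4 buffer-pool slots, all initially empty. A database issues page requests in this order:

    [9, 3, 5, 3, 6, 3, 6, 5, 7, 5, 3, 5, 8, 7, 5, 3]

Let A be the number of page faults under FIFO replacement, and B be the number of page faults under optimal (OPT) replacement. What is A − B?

Under FIFO: F F F . F . . . F . . . F . . F → 7 faults.
Under OPT: F F F . F . . . F . . . F . . . → 6 faults.
A − B = 7 − 6 = 1.

1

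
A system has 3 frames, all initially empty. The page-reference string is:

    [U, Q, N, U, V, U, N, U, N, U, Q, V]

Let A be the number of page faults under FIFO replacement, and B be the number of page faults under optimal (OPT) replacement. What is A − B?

1

Under FIFO: F F F . F F . . . . F . → 6 faults.
Under OPT: F F F . F . . . . . F . → 5 faults.
A − B = 6 − 5 = 1.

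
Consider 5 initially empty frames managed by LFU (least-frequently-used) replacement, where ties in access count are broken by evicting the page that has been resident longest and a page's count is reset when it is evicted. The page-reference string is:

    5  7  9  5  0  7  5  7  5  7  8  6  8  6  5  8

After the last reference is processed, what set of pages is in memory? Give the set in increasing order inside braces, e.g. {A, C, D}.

{0, 5, 6, 7, 8}

5: fault, frames {5}
7: fault, frames {5,7}
9: fault, frames {5,7,9}
5: hit
0: fault, frames {5,7,9,0}
7: hit
5: hit
7: hit
5: hit
7: hit
8: fault, frames {5,7,9,0,8}
6: fault, evict 9, frames {5,7,0,8,6}
8: hit
6: hit
5: hit
8: hit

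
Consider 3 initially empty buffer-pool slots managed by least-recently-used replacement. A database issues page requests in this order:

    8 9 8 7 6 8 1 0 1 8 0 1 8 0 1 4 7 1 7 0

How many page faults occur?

9

8 -> fault, frames [8]
9 -> fault, frames [8, 9]
8 -> hit
7 -> fault, frames [9, 8, 7]
6 -> fault, evict 9, frames [8, 7, 6]
8 -> hit
1 -> fault, evict 7, frames [6, 8, 1]
0 -> fault, evict 6, frames [8, 1, 0]
1 -> hit
8 -> hit
0 -> hit
1 -> hit
8 -> hit
0 -> hit
1 -> hit
4 -> fault, evict 8, frames [0, 1, 4]
7 -> fault, evict 0, frames [1, 4, 7]
1 -> hit
7 -> hit
0 -> fault, evict 4, frames [1, 7, 0]
Page faults: 9.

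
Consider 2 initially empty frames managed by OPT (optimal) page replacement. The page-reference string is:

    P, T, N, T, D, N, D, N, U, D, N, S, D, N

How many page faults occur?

P → miss, frames {P}
T → miss, frames {P,T}
N → miss, evict P, frames {T,N}
T → hit
D → miss, evict T, frames {N,D}
N → hit
D → hit
N → hit
U → miss, evict N, frames {D,U}
D → hit
N → miss, evict U, frames {D,N}
S → miss, evict N, frames {D,S}
D → hit
N → miss, evict S, frames {D,N}
Page faults: 8.

8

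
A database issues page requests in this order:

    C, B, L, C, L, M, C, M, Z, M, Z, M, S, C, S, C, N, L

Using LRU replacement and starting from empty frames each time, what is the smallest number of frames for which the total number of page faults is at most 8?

f=1: 18 faults
f=2: 11 faults
f=3: 9 faults
f=4: 8 faults
f=5: 8 faults
f=6: 7 faults
f=7: 7 faults
Smallest f with faults ≤ 8 is 4.

4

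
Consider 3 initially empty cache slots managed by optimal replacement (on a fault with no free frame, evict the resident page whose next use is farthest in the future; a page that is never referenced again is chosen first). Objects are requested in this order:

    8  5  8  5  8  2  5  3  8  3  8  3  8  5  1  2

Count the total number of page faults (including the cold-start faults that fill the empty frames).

8: fault, frames [8]
5: fault, frames [8, 5]
8: hit
5: hit
8: hit
2: fault, frames [8, 5, 2]
5: hit
3: fault, evict 2, frames [8, 5, 3]
8: hit
3: hit
8: hit
3: hit
8: hit
5: hit
1: fault, evict 3, frames [8, 5, 1]
2: fault, evict 1, frames [8, 5, 2]
Page faults: 6.

6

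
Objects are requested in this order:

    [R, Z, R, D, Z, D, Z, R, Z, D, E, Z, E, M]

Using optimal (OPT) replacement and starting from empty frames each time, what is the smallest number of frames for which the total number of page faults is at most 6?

3

f=1: 14 faults
f=2: 7 faults
f=3: 5 faults
f=4: 5 faults
f=5: 5 faults
Smallest f with faults ≤ 6 is 3.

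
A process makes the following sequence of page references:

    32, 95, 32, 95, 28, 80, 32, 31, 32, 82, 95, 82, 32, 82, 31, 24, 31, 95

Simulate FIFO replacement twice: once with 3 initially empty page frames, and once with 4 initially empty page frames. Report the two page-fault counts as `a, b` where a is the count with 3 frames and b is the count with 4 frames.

3 frames: F F . . F F F F . F F . F . F F . F → 12 faults.
4 frames: F F . . F F . F F F F . . . . F F . → 10 faults.
10 < 12: adding a frame reduced faults, as is typical.

12, 10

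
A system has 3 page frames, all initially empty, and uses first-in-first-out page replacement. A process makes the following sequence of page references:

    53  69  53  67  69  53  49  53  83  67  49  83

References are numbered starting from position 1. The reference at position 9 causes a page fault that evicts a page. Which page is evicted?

pos 1: 53 → miss, frames [53]
pos 2: 69 → miss, frames [53, 69]
pos 3: 53 → hit
pos 4: 67 → miss, frames [53, 69, 67]
pos 5: 69 → hit
pos 6: 53 → hit
pos 7: 49 → miss, evict 53, frames [69, 67, 49]
pos 8: 53 → miss, evict 69, frames [67, 49, 53]
pos 9: 83 → miss, evict 67, frames [49, 53, 83]
At position 9, page 67 is evicted.

67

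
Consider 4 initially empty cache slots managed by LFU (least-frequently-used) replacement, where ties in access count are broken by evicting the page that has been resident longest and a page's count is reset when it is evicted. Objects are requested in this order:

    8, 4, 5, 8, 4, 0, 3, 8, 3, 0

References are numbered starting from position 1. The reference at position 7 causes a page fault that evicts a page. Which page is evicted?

5

pos 1: 8 → fault, frames {8}
pos 2: 4 → fault, frames {8,4}
pos 3: 5 → fault, frames {8,4,5}
pos 4: 8 → hit
pos 5: 4 → hit
pos 6: 0 → fault, frames {8,4,5,0}
pos 7: 3 → fault, evict 5, frames {8,4,0,3}
At position 7, page 5 is evicted.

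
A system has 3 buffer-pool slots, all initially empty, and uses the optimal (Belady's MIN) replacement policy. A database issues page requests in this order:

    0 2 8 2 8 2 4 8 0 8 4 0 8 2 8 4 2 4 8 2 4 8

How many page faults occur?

0 -> fault, frames [0]
2 -> fault, frames [0, 2]
8 -> fault, frames [0, 2, 8]
2 -> hit
8 -> hit
2 -> hit
4 -> fault, evict 2, frames [0, 8, 4]
8 -> hit
0 -> hit
8 -> hit
4 -> hit
0 -> hit
8 -> hit
2 -> fault, evict 0, frames [8, 4, 2]
8 -> hit
4 -> hit
2 -> hit
4 -> hit
8 -> hit
2 -> hit
4 -> hit
8 -> hit
Page faults: 5.

5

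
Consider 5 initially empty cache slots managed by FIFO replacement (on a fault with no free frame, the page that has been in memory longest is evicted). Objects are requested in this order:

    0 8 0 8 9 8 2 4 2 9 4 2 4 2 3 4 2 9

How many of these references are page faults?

6

0 -> fault, frames {0}
8 -> fault, frames {0,8}
0 -> hit
8 -> hit
9 -> fault, frames {0,8,9}
8 -> hit
2 -> fault, frames {0,8,9,2}
4 -> fault, frames {0,8,9,2,4}
2 -> hit
9 -> hit
4 -> hit
2 -> hit
4 -> hit
2 -> hit
3 -> fault, evict 0, frames {8,9,2,4,3}
4 -> hit
2 -> hit
9 -> hit
Page faults: 6.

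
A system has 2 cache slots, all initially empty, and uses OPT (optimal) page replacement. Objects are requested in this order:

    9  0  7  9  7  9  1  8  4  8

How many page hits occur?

4

9: fault, frames {9}
0: fault, frames {9,0}
7: fault, evict 0, frames {9,7}
9: hit
7: hit
9: hit
1: fault, evict 7, frames {9,1}
8: fault, evict 1, frames {9,8}
4: fault, evict 9, frames {8,4}
8: hit
Hits: 4.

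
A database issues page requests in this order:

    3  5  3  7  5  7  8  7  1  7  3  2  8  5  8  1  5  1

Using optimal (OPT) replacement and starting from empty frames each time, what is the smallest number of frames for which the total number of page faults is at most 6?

f=1: 18 faults
f=2: 10 faults
f=3: 8 faults
f=4: 7 faults
f=5: 6 faults
f=6: 6 faults
Smallest f with faults ≤ 6 is 5.

5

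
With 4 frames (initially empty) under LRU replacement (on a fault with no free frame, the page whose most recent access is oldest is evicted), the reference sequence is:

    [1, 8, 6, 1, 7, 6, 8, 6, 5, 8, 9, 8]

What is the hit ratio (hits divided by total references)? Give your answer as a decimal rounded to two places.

1: fault, frames {1}
8: fault, frames {1,8}
6: fault, frames {1,8,6}
1: hit
7: fault, frames {8,6,1,7}
6: hit
8: hit
6: hit
5: fault, evict 1, frames {7,8,6,5}
8: hit
9: fault, evict 7, frames {6,5,8,9}
8: hit
Hits: 6 of 12 references → 6/12 = 0.5000.

0.50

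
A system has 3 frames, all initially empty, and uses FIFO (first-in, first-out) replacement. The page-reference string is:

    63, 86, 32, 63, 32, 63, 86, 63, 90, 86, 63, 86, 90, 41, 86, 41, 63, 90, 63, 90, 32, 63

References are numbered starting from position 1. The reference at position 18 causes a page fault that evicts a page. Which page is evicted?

pos 1: 63 → fault, frames (63)
pos 2: 86 → fault, frames (63 86)
pos 3: 32 → fault, frames (63 86 32)
pos 4: 63 → hit
pos 5: 32 → hit
pos 6: 63 → hit
pos 7: 86 → hit
pos 8: 63 → hit
pos 9: 90 → fault, evict 63, frames (86 32 90)
pos 10: 86 → hit
pos 11: 63 → fault, evict 86, frames (32 90 63)
pos 12: 86 → fault, evict 32, frames (90 63 86)
pos 13: 90 → hit
pos 14: 41 → fault, evict 90, frames (63 86 41)
pos 15: 86 → hit
pos 16: 41 → hit
pos 17: 63 → hit
pos 18: 90 → fault, evict 63, frames (86 41 90)
At position 18, page 63 is evicted.

63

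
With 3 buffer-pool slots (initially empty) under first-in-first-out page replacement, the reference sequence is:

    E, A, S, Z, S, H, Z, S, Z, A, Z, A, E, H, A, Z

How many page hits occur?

E → miss, frames (E)
A → miss, frames (E A)
S → miss, frames (E A S)
Z → miss, evict E, frames (A S Z)
S → hit
H → miss, evict A, frames (S Z H)
Z → hit
S → hit
Z → hit
A → miss, evict S, frames (Z H A)
Z → hit
A → hit
E → miss, evict Z, frames (H A E)
H → hit
A → hit
Z → miss, evict H, frames (A E Z)
Hits: 8.

8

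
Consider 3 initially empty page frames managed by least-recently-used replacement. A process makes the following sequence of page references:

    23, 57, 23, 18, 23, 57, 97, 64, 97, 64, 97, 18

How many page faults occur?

6

23: miss, frames [23]
57: miss, frames [23, 57]
23: hit
18: miss, frames [57, 23, 18]
23: hit
57: hit
97: miss, evict 18, frames [23, 57, 97]
64: miss, evict 23, frames [57, 97, 64]
97: hit
64: hit
97: hit
18: miss, evict 57, frames [64, 97, 18]
Page faults: 6.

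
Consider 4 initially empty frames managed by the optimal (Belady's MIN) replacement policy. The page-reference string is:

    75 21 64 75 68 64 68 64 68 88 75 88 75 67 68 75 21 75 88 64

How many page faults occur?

75 -> fault, frames {75}
21 -> fault, frames {75,21}
64 -> fault, frames {75,21,64}
75 -> hit
68 -> fault, frames {75,21,64,68}
64 -> hit
68 -> hit
64 -> hit
68 -> hit
88 -> fault, evict 64, frames {75,21,68,88}
75 -> hit
88 -> hit
75 -> hit
67 -> fault, evict 88, frames {75,21,68,67}
68 -> hit
75 -> hit
21 -> hit
75 -> hit
88 -> fault, evict 67, frames {75,21,68,88}
64 -> fault, evict 88, frames {75,21,68,64}
Page faults: 8.

8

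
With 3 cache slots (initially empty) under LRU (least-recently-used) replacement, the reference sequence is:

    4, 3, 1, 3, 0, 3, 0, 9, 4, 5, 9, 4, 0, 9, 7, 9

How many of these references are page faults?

9

4 -> miss, frames (4)
3 -> miss, frames (4 3)
1 -> miss, frames (4 3 1)
3 -> hit
0 -> miss, evict 4, frames (1 3 0)
3 -> hit
0 -> hit
9 -> miss, evict 1, frames (3 0 9)
4 -> miss, evict 3, frames (0 9 4)
5 -> miss, evict 0, frames (9 4 5)
9 -> hit
4 -> hit
0 -> miss, evict 5, frames (9 4 0)
9 -> hit
7 -> miss, evict 4, frames (0 9 7)
9 -> hit
Page faults: 9.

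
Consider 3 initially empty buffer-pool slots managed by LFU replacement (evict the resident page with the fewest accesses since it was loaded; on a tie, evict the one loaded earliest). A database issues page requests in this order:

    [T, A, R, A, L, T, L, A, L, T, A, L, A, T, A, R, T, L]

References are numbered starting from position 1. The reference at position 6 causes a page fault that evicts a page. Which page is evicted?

pos 1: T -> miss, frames [T]
pos 2: A -> miss, frames [T, A]
pos 3: R -> miss, frames [T, A, R]
pos 4: A -> hit
pos 5: L -> miss, evict T, frames [A, R, L]
pos 6: T -> miss, evict R, frames [A, L, T]
At position 6, page R is evicted.

R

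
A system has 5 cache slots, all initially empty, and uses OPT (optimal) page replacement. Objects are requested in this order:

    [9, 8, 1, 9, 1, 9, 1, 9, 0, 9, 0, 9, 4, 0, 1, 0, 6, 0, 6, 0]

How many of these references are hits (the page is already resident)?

9 → fault, frames (9)
8 → fault, frames (9 8)
1 → fault, frames (9 8 1)
9 → hit
1 → hit
9 → hit
1 → hit
9 → hit
0 → fault, frames (9 8 1 0)
9 → hit
0 → hit
9 → hit
4 → fault, frames (9 8 1 0 4)
0 → hit
1 → hit
0 → hit
6 → fault, evict 4, frames (9 8 1 0 6)
0 → hit
6 → hit
0 → hit
Hits: 14.

14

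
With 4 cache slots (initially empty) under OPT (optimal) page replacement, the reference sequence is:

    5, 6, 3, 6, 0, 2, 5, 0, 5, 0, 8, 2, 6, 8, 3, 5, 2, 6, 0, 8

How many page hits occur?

5 -> fault, frames {5}
6 -> fault, frames {5,6}
3 -> fault, frames {5,6,3}
6 -> hit
0 -> fault, frames {5,6,3,0}
2 -> fault, evict 3, frames {5,6,0,2}
5 -> hit
0 -> hit
5 -> hit
0 -> hit
8 -> fault, evict 0, frames {5,6,2,8}
2 -> hit
6 -> hit
8 -> hit
3 -> fault, evict 8, frames {5,6,2,3}
5 -> hit
2 -> hit
6 -> hit
0 -> fault, evict 3, frames {5,6,2,0}
8 -> fault, evict 0, frames {5,6,2,8}
Hits: 11.

11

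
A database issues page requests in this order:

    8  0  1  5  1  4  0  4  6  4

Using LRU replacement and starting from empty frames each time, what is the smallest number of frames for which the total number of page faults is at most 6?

f=1: 10 faults
f=2: 7 faults
f=3: 7 faults
f=4: 6 faults
f=5: 6 faults
f=6: 6 faults
Smallest f with faults ≤ 6 is 4.

4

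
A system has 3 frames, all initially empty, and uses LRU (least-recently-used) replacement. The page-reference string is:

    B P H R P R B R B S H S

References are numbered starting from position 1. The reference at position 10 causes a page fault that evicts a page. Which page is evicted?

P

pos 1: B → miss, frames {B}
pos 2: P → miss, frames {B,P}
pos 3: H → miss, frames {B,P,H}
pos 4: R → miss, evict B, frames {P,H,R}
pos 5: P → hit
pos 6: R → hit
pos 7: B → miss, evict H, frames {P,R,B}
pos 8: R → hit
pos 9: B → hit
pos 10: S → miss, evict P, frames {R,B,S}
At position 10, page P is evicted.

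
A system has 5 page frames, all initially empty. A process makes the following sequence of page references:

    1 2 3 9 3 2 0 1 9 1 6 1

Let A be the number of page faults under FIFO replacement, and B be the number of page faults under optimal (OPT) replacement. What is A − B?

1

Under FIFO: F F F F . . F . . . F F → 7 faults.
Under OPT: F F F F . . F . . . F . → 6 faults.
A − B = 7 − 6 = 1.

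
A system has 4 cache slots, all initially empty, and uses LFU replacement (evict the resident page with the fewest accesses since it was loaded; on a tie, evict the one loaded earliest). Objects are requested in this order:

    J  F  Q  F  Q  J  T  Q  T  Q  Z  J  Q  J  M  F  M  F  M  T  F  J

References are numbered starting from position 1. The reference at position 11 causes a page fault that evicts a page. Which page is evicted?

pos 1: J: fault, frames [J]
pos 2: F: fault, frames [J, F]
pos 3: Q: fault, frames [J, F, Q]
pos 4: F: hit
pos 5: Q: hit
pos 6: J: hit
pos 7: T: fault, frames [J, F, Q, T]
pos 8: Q: hit
pos 9: T: hit
pos 10: Q: hit
pos 11: Z: fault, evict J, frames [F, Q, T, Z]
At position 11, page J is evicted.

J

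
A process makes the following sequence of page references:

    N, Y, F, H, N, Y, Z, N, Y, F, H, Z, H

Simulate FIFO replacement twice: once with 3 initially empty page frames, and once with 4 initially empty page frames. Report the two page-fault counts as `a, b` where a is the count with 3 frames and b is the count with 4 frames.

9, 10

3 frames: F F F F F F F . . F F . . → 9 faults.
4 frames: F F F F . . F F F F F F . → 10 faults.
10 > 9: adding a frame increased faults — Belady's anomaly.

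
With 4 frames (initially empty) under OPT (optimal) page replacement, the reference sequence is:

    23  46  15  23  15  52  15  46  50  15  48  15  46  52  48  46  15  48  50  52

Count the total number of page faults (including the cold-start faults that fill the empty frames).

7

23 → miss, frames [23]
46 → miss, frames [23, 46]
15 → miss, frames [23, 46, 15]
23 → hit
15 → hit
52 → miss, frames [23, 46, 15, 52]
15 → hit
46 → hit
50 → miss, evict 23, frames [46, 15, 52, 50]
15 → hit
48 → miss, evict 50, frames [46, 15, 52, 48]
15 → hit
46 → hit
52 → hit
48 → hit
46 → hit
15 → hit
48 → hit
50 → miss, evict 48, frames [46, 15, 52, 50]
52 → hit
Page faults: 7.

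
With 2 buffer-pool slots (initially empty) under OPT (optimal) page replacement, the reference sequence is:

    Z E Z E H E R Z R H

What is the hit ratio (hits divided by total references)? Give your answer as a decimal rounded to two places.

Z -> fault, frames (Z)
E -> fault, frames (Z E)
Z -> hit
E -> hit
H -> fault, evict Z, frames (E H)
E -> hit
R -> fault, evict E, frames (H R)
Z -> fault, evict H, frames (R Z)
R -> hit
H -> fault, evict Z, frames (R H)
Hits: 4 of 10 references → 4/10 = 0.4000.

0.40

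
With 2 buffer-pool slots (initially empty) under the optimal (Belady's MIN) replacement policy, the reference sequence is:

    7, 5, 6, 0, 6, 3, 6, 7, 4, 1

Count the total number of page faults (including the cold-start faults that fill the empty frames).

7 → miss, frames (7)
5 → miss, frames (7 5)
6 → miss, evict 5, frames (7 6)
0 → miss, evict 7, frames (6 0)
6 → hit
3 → miss, evict 0, frames (6 3)
6 → hit
7 → miss, evict 3, frames (6 7)
4 → miss, evict 7, frames (6 4)
1 → miss, evict 4, frames (6 1)
Page faults: 8.

8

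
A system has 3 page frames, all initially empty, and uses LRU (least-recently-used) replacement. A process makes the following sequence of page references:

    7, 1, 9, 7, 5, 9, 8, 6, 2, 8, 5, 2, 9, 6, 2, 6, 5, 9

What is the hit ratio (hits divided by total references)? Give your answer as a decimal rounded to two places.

7 -> miss, frames [7]
1 -> miss, frames [7, 1]
9 -> miss, frames [7, 1, 9]
7 -> hit
5 -> miss, evict 1, frames [9, 7, 5]
9 -> hit
8 -> miss, evict 7, frames [5, 9, 8]
6 -> miss, evict 5, frames [9, 8, 6]
2 -> miss, evict 9, frames [8, 6, 2]
8 -> hit
5 -> miss, evict 6, frames [2, 8, 5]
2 -> hit
9 -> miss, evict 8, frames [5, 2, 9]
6 -> miss, evict 5, frames [2, 9, 6]
2 -> hit
6 -> hit
5 -> miss, evict 9, frames [2, 6, 5]
9 -> miss, evict 2, frames [6, 5, 9]
Hits: 6 of 18 references → 6/18 = 0.3333.

0.33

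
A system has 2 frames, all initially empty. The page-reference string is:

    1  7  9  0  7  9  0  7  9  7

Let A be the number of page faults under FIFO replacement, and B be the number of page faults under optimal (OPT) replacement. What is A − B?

3

Under FIFO: F F F F F F F F F . → 9 faults.
Under OPT: F F F F . F . F . . → 6 faults.
A − B = 9 − 6 = 3.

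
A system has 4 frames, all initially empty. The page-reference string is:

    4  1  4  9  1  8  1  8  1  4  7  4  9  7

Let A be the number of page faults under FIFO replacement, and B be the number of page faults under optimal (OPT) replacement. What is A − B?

Under FIFO: F F . F . F . . . . F F . . → 6 faults.
Under OPT: F F . F . F . . . . F . . . → 5 faults.
A − B = 6 − 5 = 1.

1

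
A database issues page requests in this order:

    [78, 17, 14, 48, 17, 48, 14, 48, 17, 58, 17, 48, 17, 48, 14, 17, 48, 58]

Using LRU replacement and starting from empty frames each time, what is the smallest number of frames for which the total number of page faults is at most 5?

f=1: 18 faults
f=2: 13 faults
f=3: 7 faults
f=4: 5 faults
f=5: 5 faults
Smallest f with faults ≤ 5 is 4.

4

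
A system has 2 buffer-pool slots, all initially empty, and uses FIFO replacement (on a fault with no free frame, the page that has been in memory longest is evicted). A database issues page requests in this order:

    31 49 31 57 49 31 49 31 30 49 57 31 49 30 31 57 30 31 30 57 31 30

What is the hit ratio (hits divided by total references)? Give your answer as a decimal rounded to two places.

0.27

31: fault, frames [31]
49: fault, frames [31, 49]
31: hit
57: fault, evict 31, frames [49, 57]
49: hit
31: fault, evict 49, frames [57, 31]
49: fault, evict 57, frames [31, 49]
31: hit
30: fault, evict 31, frames [49, 30]
49: hit
57: fault, evict 49, frames [30, 57]
31: fault, evict 30, frames [57, 31]
49: fault, evict 57, frames [31, 49]
30: fault, evict 31, frames [49, 30]
31: fault, evict 49, frames [30, 31]
57: fault, evict 30, frames [31, 57]
30: fault, evict 31, frames [57, 30]
31: fault, evict 57, frames [30, 31]
30: hit
57: fault, evict 30, frames [31, 57]
31: hit
30: fault, evict 31, frames [57, 30]
Hits: 6 of 22 references → 6/22 = 0.2727.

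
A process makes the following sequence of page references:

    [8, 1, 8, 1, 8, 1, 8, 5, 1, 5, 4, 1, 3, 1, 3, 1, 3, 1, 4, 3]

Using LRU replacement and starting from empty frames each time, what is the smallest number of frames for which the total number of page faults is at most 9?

f=1: 20 faults
f=2: 9 faults
f=3: 5 faults
f=4: 5 faults
f=5: 5 faults
Smallest f with faults ≤ 9 is 2.

2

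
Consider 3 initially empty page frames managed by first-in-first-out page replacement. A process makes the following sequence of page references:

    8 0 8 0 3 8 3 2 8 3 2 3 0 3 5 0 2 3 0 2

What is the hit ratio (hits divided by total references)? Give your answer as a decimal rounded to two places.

0.50

8 -> miss, frames [8]
0 -> miss, frames [8, 0]
8 -> hit
0 -> hit
3 -> miss, frames [8, 0, 3]
8 -> hit
3 -> hit
2 -> miss, evict 8, frames [0, 3, 2]
8 -> miss, evict 0, frames [3, 2, 8]
3 -> hit
2 -> hit
3 -> hit
0 -> miss, evict 3, frames [2, 8, 0]
3 -> miss, evict 2, frames [8, 0, 3]
5 -> miss, evict 8, frames [0, 3, 5]
0 -> hit
2 -> miss, evict 0, frames [3, 5, 2]
3 -> hit
0 -> miss, evict 3, frames [5, 2, 0]
2 -> hit
Hits: 10 of 20 references → 10/20 = 0.5000.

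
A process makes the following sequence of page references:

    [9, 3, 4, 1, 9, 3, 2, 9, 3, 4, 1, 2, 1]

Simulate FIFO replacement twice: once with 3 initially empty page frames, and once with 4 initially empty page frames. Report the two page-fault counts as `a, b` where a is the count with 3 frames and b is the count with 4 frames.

3 frames: F F F F F F F . . F F . . → 9 faults.
4 frames: F F F F . . F F F F F F . → 10 faults.
10 > 9: adding a frame increased faults — Belady's anomaly.

9, 10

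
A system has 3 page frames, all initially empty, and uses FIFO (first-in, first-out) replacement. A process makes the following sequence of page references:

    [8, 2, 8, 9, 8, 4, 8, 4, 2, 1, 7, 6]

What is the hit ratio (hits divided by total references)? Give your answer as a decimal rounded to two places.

8: miss, frames {8}
2: miss, frames {8,2}
8: hit
9: miss, frames {8,2,9}
8: hit
4: miss, evict 8, frames {2,9,4}
8: miss, evict 2, frames {9,4,8}
4: hit
2: miss, evict 9, frames {4,8,2}
1: miss, evict 4, frames {8,2,1}
7: miss, evict 8, frames {2,1,7}
6: miss, evict 2, frames {1,7,6}
Hits: 3 of 12 references → 3/12 = 0.2500.

0.25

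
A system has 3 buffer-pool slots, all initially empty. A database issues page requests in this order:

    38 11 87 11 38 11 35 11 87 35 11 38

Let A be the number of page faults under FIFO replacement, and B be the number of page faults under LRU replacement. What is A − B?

-1

Under FIFO: F F F . . . F . . . . F → 5 faults.
Under LRU: F F F . . . F . F . . F → 6 faults.
A − B = 5 − 6 = -1.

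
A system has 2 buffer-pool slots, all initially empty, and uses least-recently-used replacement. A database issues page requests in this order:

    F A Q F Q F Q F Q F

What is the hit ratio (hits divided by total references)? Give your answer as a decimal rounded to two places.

0.60

F -> miss, frames (F)
A -> miss, frames (F A)
Q -> miss, evict F, frames (A Q)
F -> miss, evict A, frames (Q F)
Q -> hit
F -> hit
Q -> hit
F -> hit
Q -> hit
F -> hit
Hits: 6 of 10 references → 6/10 = 0.6000.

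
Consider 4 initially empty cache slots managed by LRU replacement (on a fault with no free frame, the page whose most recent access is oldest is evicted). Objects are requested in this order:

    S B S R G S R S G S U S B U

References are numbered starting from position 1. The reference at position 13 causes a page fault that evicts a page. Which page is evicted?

R

pos 1: S: fault, frames (S)
pos 2: B: fault, frames (S B)
pos 3: S: hit
pos 4: R: fault, frames (B S R)
pos 5: G: fault, frames (B S R G)
pos 6: S: hit
pos 7: R: hit
pos 8: S: hit
pos 9: G: hit
pos 10: S: hit
pos 11: U: fault, evict B, frames (R G S U)
pos 12: S: hit
pos 13: B: fault, evict R, frames (G U S B)
At position 13, page R is evicted.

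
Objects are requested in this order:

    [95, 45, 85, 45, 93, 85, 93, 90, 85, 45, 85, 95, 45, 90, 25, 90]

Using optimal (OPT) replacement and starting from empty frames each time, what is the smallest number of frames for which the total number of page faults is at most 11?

2

f=1: 16 faults
f=2: 9 faults
f=3: 7 faults
f=4: 6 faults
f=5: 6 faults
f=6: 6 faults
Smallest f with faults ≤ 11 is 2.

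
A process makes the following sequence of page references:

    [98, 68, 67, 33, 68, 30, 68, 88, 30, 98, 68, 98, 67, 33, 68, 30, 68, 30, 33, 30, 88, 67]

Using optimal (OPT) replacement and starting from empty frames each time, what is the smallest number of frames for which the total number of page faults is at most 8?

f=1: 22 faults
f=2: 14 faults
f=3: 11 faults
f=4: 9 faults
f=5: 7 faults
f=6: 6 faults
Smallest f with faults ≤ 8 is 5.

5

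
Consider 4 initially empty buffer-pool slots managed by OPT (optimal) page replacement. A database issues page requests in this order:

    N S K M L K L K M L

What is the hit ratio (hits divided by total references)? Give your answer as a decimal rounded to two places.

0.50

N → fault, frames [N]
S → fault, frames [N, S]
K → fault, frames [N, S, K]
M → fault, frames [N, S, K, M]
L → fault, evict S, frames [N, K, M, L]
K → hit
L → hit
K → hit
M → hit
L → hit
Hits: 5 of 10 references → 5/10 = 0.5000.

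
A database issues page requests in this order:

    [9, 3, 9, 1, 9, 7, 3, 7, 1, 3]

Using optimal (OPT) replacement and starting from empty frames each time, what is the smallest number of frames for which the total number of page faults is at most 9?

f=1: 10 faults
f=2: 6 faults
f=3: 4 faults
f=4: 4 faults
Smallest f with faults ≤ 9 is 2.

2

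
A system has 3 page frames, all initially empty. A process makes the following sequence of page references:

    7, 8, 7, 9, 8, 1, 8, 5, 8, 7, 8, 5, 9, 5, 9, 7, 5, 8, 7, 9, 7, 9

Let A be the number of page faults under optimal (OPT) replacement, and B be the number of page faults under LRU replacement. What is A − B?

-3

Under OPT: F F . F . F . F . . . . F . . . . F . . . . → 7 faults.
Under LRU: F F . F . F . F . F . . F . . F . F . F . . → 10 faults.
A − B = 7 − 10 = -3.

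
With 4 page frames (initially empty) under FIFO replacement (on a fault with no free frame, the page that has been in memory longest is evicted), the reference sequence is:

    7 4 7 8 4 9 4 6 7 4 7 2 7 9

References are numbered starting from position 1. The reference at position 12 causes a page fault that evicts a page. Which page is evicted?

9

pos 1: 7 → fault, frames (7)
pos 2: 4 → fault, frames (7 4)
pos 3: 7 → hit
pos 4: 8 → fault, frames (7 4 8)
pos 5: 4 → hit
pos 6: 9 → fault, frames (7 4 8 9)
pos 7: 4 → hit
pos 8: 6 → fault, evict 7, frames (4 8 9 6)
pos 9: 7 → fault, evict 4, frames (8 9 6 7)
pos 10: 4 → fault, evict 8, frames (9 6 7 4)
pos 11: 7 → hit
pos 12: 2 → fault, evict 9, frames (6 7 4 2)
At position 12, page 9 is evicted.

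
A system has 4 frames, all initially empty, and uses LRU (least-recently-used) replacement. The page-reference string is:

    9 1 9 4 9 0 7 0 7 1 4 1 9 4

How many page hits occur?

9: fault, frames {9}
1: fault, frames {9,1}
9: hit
4: fault, frames {1,9,4}
9: hit
0: fault, frames {1,4,9,0}
7: fault, evict 1, frames {4,9,0,7}
0: hit
7: hit
1: fault, evict 4, frames {9,0,7,1}
4: fault, evict 9, frames {0,7,1,4}
1: hit
9: fault, evict 0, frames {7,4,1,9}
4: hit
Hits: 6.

6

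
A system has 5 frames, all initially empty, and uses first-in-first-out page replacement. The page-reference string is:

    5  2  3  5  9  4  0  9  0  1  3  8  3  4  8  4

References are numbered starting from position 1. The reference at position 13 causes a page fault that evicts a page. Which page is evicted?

pos 1: 5 -> miss, frames (5)
pos 2: 2 -> miss, frames (5 2)
pos 3: 3 -> miss, frames (5 2 3)
pos 4: 5 -> hit
pos 5: 9 -> miss, frames (5 2 3 9)
pos 6: 4 -> miss, frames (5 2 3 9 4)
pos 7: 0 -> miss, evict 5, frames (2 3 9 4 0)
pos 8: 9 -> hit
pos 9: 0 -> hit
pos 10: 1 -> miss, evict 2, frames (3 9 4 0 1)
pos 11: 3 -> hit
pos 12: 8 -> miss, evict 3, frames (9 4 0 1 8)
pos 13: 3 -> miss, evict 9, frames (4 0 1 8 3)
At position 13, page 9 is evicted.

9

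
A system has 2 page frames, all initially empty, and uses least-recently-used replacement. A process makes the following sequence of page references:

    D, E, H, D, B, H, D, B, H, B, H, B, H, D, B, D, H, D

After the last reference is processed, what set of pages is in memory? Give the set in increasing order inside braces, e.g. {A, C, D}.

{D, H}

D: miss, frames {D}
E: miss, frames {D,E}
H: miss, evict D, frames {E,H}
D: miss, evict E, frames {H,D}
B: miss, evict H, frames {D,B}
H: miss, evict D, frames {B,H}
D: miss, evict B, frames {H,D}
B: miss, evict H, frames {D,B}
H: miss, evict D, frames {B,H}
B: hit
H: hit
B: hit
H: hit
D: miss, evict B, frames {H,D}
B: miss, evict H, frames {D,B}
D: hit
H: miss, evict B, frames {D,H}
D: hit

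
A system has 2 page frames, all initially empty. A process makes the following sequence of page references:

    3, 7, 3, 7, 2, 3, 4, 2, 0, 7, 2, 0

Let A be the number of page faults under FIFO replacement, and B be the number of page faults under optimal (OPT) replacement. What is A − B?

3

Under FIFO: F F . . F F F F F F F F → 10 faults.
Under OPT: F F . . F . F . F F . F → 7 faults.
A − B = 10 − 7 = 3.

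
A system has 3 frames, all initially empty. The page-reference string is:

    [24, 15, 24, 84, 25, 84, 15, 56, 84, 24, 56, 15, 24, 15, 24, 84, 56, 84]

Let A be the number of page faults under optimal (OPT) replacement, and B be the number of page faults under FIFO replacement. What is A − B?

Under OPT: F F . F F . . F . F . . . . . F . . → 7 faults.
Under FIFO: F F . F F . . F . F . F . . . F F . → 9 faults.
A − B = 7 − 9 = -2.

-2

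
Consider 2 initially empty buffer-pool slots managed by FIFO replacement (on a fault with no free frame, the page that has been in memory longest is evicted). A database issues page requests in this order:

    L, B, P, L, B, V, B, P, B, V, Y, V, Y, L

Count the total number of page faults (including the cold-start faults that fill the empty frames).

L → miss, frames [L]
B → miss, frames [L, B]
P → miss, evict L, frames [B, P]
L → miss, evict B, frames [P, L]
B → miss, evict P, frames [L, B]
V → miss, evict L, frames [B, V]
B → hit
P → miss, evict B, frames [V, P]
B → miss, evict V, frames [P, B]
V → miss, evict P, frames [B, V]
Y → miss, evict B, frames [V, Y]
V → hit
Y → hit
L → miss, evict V, frames [Y, L]
Page faults: 11.

11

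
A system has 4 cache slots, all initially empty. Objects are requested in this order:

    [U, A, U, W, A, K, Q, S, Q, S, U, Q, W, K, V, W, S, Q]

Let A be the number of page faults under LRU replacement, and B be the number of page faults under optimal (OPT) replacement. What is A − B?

Under LRU: F F . F . F F F . . F . F F F . F F → 12 faults.
Under OPT: F F . F . F F F . . . . . F F . . . → 8 faults.
A − B = 12 − 8 = 4.

4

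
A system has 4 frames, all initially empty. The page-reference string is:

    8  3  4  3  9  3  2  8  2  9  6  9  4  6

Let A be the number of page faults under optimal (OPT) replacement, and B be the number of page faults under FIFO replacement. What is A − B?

-2

Under OPT: F F F . F . F . . . F . . . → 6 faults.
Under FIFO: F F F . F . F F . . F . F . → 8 faults.
A − B = 6 − 8 = -2.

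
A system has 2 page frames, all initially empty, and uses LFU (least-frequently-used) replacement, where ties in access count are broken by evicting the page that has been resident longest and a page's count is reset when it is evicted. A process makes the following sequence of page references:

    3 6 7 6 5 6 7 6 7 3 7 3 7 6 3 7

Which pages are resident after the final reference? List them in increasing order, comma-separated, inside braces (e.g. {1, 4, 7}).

{6, 7}

3 → miss, frames {3}
6 → miss, frames {3,6}
7 → miss, evict 3, frames {6,7}
6 → hit
5 → miss, evict 7, frames {6,5}
6 → hit
7 → miss, evict 5, frames {6,7}
6 → hit
7 → hit
3 → miss, evict 7, frames {6,3}
7 → miss, evict 3, frames {6,7}
3 → miss, evict 7, frames {6,3}
7 → miss, evict 3, frames {6,7}
6 → hit
3 → miss, evict 7, frames {6,3}
7 → miss, evict 3, frames {6,7}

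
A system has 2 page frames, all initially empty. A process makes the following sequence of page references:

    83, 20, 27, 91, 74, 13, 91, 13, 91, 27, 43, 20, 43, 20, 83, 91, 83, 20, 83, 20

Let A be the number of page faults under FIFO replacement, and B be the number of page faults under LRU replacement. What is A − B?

Under FIFO: F F F F F F F . . F F F . . F F . F F . → 14 faults.
Under LRU: F F F F F F F . . F F F . . F F . F . . → 13 faults.
A − B = 14 − 13 = 1.

1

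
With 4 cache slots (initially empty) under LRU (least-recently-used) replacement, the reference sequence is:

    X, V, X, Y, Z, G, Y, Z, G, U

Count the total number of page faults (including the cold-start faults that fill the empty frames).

6

X → fault, frames [X]
V → fault, frames [X, V]
X → hit
Y → fault, frames [V, X, Y]
Z → fault, frames [V, X, Y, Z]
G → fault, evict V, frames [X, Y, Z, G]
Y → hit
Z → hit
G → hit
U → fault, evict X, frames [Y, Z, G, U]
Page faults: 6.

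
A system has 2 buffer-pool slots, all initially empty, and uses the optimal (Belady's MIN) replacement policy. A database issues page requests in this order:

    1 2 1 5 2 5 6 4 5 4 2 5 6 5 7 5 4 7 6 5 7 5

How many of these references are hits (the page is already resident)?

11

1: miss, frames [1]
2: miss, frames [1, 2]
1: hit
5: miss, evict 1, frames [2, 5]
2: hit
5: hit
6: miss, evict 2, frames [5, 6]
4: miss, evict 6, frames [5, 4]
5: hit
4: hit
2: miss, evict 4, frames [5, 2]
5: hit
6: miss, evict 2, frames [5, 6]
5: hit
7: miss, evict 6, frames [5, 7]
5: hit
4: miss, evict 5, frames [7, 4]
7: hit
6: miss, evict 4, frames [7, 6]
5: miss, evict 6, frames [7, 5]
7: hit
5: hit
Hits: 11.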